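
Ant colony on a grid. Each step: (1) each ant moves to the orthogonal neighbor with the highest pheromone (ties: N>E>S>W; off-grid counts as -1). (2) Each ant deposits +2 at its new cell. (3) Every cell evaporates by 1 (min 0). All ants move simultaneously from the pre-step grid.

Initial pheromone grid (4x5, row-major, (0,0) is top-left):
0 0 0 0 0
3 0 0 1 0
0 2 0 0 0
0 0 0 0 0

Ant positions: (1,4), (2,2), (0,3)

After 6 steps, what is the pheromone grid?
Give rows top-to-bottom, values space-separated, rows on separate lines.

After step 1: ants at (1,3),(2,1),(1,3)
  0 0 0 0 0
  2 0 0 4 0
  0 3 0 0 0
  0 0 0 0 0
After step 2: ants at (0,3),(1,1),(0,3)
  0 0 0 3 0
  1 1 0 3 0
  0 2 0 0 0
  0 0 0 0 0
After step 3: ants at (1,3),(2,1),(1,3)
  0 0 0 2 0
  0 0 0 6 0
  0 3 0 0 0
  0 0 0 0 0
After step 4: ants at (0,3),(1,1),(0,3)
  0 0 0 5 0
  0 1 0 5 0
  0 2 0 0 0
  0 0 0 0 0
After step 5: ants at (1,3),(2,1),(1,3)
  0 0 0 4 0
  0 0 0 8 0
  0 3 0 0 0
  0 0 0 0 0
After step 6: ants at (0,3),(1,1),(0,3)
  0 0 0 7 0
  0 1 0 7 0
  0 2 0 0 0
  0 0 0 0 0

0 0 0 7 0
0 1 0 7 0
0 2 0 0 0
0 0 0 0 0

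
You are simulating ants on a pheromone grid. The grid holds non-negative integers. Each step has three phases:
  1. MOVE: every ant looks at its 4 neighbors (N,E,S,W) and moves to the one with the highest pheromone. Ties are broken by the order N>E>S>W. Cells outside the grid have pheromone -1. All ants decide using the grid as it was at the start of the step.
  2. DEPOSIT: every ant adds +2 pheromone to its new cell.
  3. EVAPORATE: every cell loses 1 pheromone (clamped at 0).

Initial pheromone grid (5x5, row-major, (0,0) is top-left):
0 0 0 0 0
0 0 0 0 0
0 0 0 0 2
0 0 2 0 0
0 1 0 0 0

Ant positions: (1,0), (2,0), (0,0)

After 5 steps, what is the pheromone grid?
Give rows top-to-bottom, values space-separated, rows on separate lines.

After step 1: ants at (0,0),(1,0),(0,1)
  1 1 0 0 0
  1 0 0 0 0
  0 0 0 0 1
  0 0 1 0 0
  0 0 0 0 0
After step 2: ants at (0,1),(0,0),(0,0)
  4 2 0 0 0
  0 0 0 0 0
  0 0 0 0 0
  0 0 0 0 0
  0 0 0 0 0
After step 3: ants at (0,0),(0,1),(0,1)
  5 5 0 0 0
  0 0 0 0 0
  0 0 0 0 0
  0 0 0 0 0
  0 0 0 0 0
After step 4: ants at (0,1),(0,0),(0,0)
  8 6 0 0 0
  0 0 0 0 0
  0 0 0 0 0
  0 0 0 0 0
  0 0 0 0 0
After step 5: ants at (0,0),(0,1),(0,1)
  9 9 0 0 0
  0 0 0 0 0
  0 0 0 0 0
  0 0 0 0 0
  0 0 0 0 0

9 9 0 0 0
0 0 0 0 0
0 0 0 0 0
0 0 0 0 0
0 0 0 0 0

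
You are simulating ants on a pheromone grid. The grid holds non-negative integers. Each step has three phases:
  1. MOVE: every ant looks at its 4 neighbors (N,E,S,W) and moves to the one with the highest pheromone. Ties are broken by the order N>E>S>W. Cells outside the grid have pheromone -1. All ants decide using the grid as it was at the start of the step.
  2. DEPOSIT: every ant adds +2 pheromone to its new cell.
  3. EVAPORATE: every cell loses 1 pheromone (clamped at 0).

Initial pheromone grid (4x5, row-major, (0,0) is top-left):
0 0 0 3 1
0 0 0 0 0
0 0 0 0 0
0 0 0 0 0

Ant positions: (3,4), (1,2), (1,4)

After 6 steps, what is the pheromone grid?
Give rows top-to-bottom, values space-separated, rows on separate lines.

After step 1: ants at (2,4),(0,2),(0,4)
  0 0 1 2 2
  0 0 0 0 0
  0 0 0 0 1
  0 0 0 0 0
After step 2: ants at (1,4),(0,3),(0,3)
  0 0 0 5 1
  0 0 0 0 1
  0 0 0 0 0
  0 0 0 0 0
After step 3: ants at (0,4),(0,4),(0,4)
  0 0 0 4 6
  0 0 0 0 0
  0 0 0 0 0
  0 0 0 0 0
After step 4: ants at (0,3),(0,3),(0,3)
  0 0 0 9 5
  0 0 0 0 0
  0 0 0 0 0
  0 0 0 0 0
After step 5: ants at (0,4),(0,4),(0,4)
  0 0 0 8 10
  0 0 0 0 0
  0 0 0 0 0
  0 0 0 0 0
After step 6: ants at (0,3),(0,3),(0,3)
  0 0 0 13 9
  0 0 0 0 0
  0 0 0 0 0
  0 0 0 0 0

0 0 0 13 9
0 0 0 0 0
0 0 0 0 0
0 0 0 0 0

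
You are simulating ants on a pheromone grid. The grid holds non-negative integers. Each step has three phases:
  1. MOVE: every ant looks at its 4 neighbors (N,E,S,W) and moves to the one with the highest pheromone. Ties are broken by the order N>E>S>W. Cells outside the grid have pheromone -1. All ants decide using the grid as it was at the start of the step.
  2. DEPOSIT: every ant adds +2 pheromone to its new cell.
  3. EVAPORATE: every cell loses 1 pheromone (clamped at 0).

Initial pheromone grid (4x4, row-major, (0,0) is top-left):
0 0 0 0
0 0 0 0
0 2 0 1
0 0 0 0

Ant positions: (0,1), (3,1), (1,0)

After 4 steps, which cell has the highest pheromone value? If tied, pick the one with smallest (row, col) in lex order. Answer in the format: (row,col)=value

Answer: (2,1)=4

Derivation:
Step 1: ant0:(0,1)->E->(0,2) | ant1:(3,1)->N->(2,1) | ant2:(1,0)->N->(0,0)
  grid max=3 at (2,1)
Step 2: ant0:(0,2)->E->(0,3) | ant1:(2,1)->N->(1,1) | ant2:(0,0)->E->(0,1)
  grid max=2 at (2,1)
Step 3: ant0:(0,3)->S->(1,3) | ant1:(1,1)->S->(2,1) | ant2:(0,1)->S->(1,1)
  grid max=3 at (2,1)
Step 4: ant0:(1,3)->N->(0,3) | ant1:(2,1)->N->(1,1) | ant2:(1,1)->S->(2,1)
  grid max=4 at (2,1)
Final grid:
  0 0 0 1
  0 3 0 0
  0 4 0 0
  0 0 0 0
Max pheromone 4 at (2,1)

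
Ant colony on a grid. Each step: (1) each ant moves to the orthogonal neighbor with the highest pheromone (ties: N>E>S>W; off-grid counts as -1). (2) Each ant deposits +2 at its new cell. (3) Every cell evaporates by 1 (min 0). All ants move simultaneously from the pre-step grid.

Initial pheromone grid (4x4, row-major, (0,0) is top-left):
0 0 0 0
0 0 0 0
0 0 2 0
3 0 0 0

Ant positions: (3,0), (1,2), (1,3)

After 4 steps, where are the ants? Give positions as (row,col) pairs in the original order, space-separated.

Step 1: ant0:(3,0)->N->(2,0) | ant1:(1,2)->S->(2,2) | ant2:(1,3)->N->(0,3)
  grid max=3 at (2,2)
Step 2: ant0:(2,0)->S->(3,0) | ant1:(2,2)->N->(1,2) | ant2:(0,3)->S->(1,3)
  grid max=3 at (3,0)
Step 3: ant0:(3,0)->N->(2,0) | ant1:(1,2)->S->(2,2) | ant2:(1,3)->W->(1,2)
  grid max=3 at (2,2)
Step 4: ant0:(2,0)->S->(3,0) | ant1:(2,2)->N->(1,2) | ant2:(1,2)->S->(2,2)
  grid max=4 at (2,2)

(3,0) (1,2) (2,2)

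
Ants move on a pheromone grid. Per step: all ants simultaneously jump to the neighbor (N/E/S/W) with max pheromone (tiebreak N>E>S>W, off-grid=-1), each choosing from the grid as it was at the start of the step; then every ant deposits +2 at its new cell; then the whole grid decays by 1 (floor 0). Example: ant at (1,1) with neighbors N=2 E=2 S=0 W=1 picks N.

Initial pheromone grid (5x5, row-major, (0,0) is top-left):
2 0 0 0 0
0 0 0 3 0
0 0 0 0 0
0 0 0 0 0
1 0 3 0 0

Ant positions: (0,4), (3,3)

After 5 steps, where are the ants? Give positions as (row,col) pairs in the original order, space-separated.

Step 1: ant0:(0,4)->S->(1,4) | ant1:(3,3)->N->(2,3)
  grid max=2 at (1,3)
Step 2: ant0:(1,4)->W->(1,3) | ant1:(2,3)->N->(1,3)
  grid max=5 at (1,3)
Step 3: ant0:(1,3)->N->(0,3) | ant1:(1,3)->N->(0,3)
  grid max=4 at (1,3)
Step 4: ant0:(0,3)->S->(1,3) | ant1:(0,3)->S->(1,3)
  grid max=7 at (1,3)
Step 5: ant0:(1,3)->N->(0,3) | ant1:(1,3)->N->(0,3)
  grid max=6 at (1,3)

(0,3) (0,3)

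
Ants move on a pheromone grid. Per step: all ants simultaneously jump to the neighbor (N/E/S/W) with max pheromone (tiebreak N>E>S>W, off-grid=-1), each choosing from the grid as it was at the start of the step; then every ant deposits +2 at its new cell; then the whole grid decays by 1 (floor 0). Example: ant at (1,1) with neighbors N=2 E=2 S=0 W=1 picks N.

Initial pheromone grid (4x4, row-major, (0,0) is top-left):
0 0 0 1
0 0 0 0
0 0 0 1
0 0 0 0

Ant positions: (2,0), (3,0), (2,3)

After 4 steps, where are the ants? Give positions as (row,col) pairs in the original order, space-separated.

Step 1: ant0:(2,0)->N->(1,0) | ant1:(3,0)->N->(2,0) | ant2:(2,3)->N->(1,3)
  grid max=1 at (1,0)
Step 2: ant0:(1,0)->S->(2,0) | ant1:(2,0)->N->(1,0) | ant2:(1,3)->N->(0,3)
  grid max=2 at (1,0)
Step 3: ant0:(2,0)->N->(1,0) | ant1:(1,0)->S->(2,0) | ant2:(0,3)->S->(1,3)
  grid max=3 at (1,0)
Step 4: ant0:(1,0)->S->(2,0) | ant1:(2,0)->N->(1,0) | ant2:(1,3)->N->(0,3)
  grid max=4 at (1,0)

(2,0) (1,0) (0,3)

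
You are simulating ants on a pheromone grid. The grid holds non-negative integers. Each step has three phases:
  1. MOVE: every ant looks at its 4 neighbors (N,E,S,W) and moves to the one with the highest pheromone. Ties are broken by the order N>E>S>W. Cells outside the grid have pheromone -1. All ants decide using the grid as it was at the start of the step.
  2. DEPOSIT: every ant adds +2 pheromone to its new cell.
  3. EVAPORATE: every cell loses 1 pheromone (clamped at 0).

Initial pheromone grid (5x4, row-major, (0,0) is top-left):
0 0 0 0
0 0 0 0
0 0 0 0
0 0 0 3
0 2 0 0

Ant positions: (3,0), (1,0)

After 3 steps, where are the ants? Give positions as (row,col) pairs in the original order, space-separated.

Step 1: ant0:(3,0)->N->(2,0) | ant1:(1,0)->N->(0,0)
  grid max=2 at (3,3)
Step 2: ant0:(2,0)->N->(1,0) | ant1:(0,0)->E->(0,1)
  grid max=1 at (0,1)
Step 3: ant0:(1,0)->N->(0,0) | ant1:(0,1)->E->(0,2)
  grid max=1 at (0,0)

(0,0) (0,2)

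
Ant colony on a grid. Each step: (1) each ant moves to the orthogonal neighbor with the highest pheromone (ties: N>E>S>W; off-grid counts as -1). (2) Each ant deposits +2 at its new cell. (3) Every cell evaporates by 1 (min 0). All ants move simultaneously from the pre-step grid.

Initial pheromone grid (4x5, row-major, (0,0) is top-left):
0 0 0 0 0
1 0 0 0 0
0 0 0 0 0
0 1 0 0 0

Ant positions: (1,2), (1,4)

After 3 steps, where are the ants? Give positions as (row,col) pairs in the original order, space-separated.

Step 1: ant0:(1,2)->N->(0,2) | ant1:(1,4)->N->(0,4)
  grid max=1 at (0,2)
Step 2: ant0:(0,2)->E->(0,3) | ant1:(0,4)->S->(1,4)
  grid max=1 at (0,3)
Step 3: ant0:(0,3)->E->(0,4) | ant1:(1,4)->N->(0,4)
  grid max=3 at (0,4)

(0,4) (0,4)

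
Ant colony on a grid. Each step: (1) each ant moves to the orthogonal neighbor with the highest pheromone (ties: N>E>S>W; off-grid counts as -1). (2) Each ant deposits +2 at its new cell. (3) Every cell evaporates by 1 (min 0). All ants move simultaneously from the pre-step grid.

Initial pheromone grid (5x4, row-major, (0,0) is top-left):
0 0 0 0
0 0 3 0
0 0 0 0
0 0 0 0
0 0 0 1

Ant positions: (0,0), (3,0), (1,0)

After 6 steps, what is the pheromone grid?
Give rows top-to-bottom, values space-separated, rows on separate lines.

After step 1: ants at (0,1),(2,0),(0,0)
  1 1 0 0
  0 0 2 0
  1 0 0 0
  0 0 0 0
  0 0 0 0
After step 2: ants at (0,0),(1,0),(0,1)
  2 2 0 0
  1 0 1 0
  0 0 0 0
  0 0 0 0
  0 0 0 0
After step 3: ants at (0,1),(0,0),(0,0)
  5 3 0 0
  0 0 0 0
  0 0 0 0
  0 0 0 0
  0 0 0 0
After step 4: ants at (0,0),(0,1),(0,1)
  6 6 0 0
  0 0 0 0
  0 0 0 0
  0 0 0 0
  0 0 0 0
After step 5: ants at (0,1),(0,0),(0,0)
  9 7 0 0
  0 0 0 0
  0 0 0 0
  0 0 0 0
  0 0 0 0
After step 6: ants at (0,0),(0,1),(0,1)
  10 10 0 0
  0 0 0 0
  0 0 0 0
  0 0 0 0
  0 0 0 0

10 10 0 0
0 0 0 0
0 0 0 0
0 0 0 0
0 0 0 0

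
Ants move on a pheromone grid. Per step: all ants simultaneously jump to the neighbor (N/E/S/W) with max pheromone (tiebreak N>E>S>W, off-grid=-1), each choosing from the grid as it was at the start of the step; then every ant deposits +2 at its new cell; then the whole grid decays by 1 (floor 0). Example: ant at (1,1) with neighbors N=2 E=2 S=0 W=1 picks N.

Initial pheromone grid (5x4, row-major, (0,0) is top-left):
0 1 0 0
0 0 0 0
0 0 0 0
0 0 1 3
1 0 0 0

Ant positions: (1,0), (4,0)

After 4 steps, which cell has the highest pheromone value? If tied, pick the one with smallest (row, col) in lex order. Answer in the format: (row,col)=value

Answer: (0,0)=1

Derivation:
Step 1: ant0:(1,0)->N->(0,0) | ant1:(4,0)->N->(3,0)
  grid max=2 at (3,3)
Step 2: ant0:(0,0)->E->(0,1) | ant1:(3,0)->N->(2,0)
  grid max=1 at (0,1)
Step 3: ant0:(0,1)->E->(0,2) | ant1:(2,0)->N->(1,0)
  grid max=1 at (0,2)
Step 4: ant0:(0,2)->E->(0,3) | ant1:(1,0)->N->(0,0)
  grid max=1 at (0,0)
Final grid:
  1 0 0 1
  0 0 0 0
  0 0 0 0
  0 0 0 0
  0 0 0 0
Max pheromone 1 at (0,0)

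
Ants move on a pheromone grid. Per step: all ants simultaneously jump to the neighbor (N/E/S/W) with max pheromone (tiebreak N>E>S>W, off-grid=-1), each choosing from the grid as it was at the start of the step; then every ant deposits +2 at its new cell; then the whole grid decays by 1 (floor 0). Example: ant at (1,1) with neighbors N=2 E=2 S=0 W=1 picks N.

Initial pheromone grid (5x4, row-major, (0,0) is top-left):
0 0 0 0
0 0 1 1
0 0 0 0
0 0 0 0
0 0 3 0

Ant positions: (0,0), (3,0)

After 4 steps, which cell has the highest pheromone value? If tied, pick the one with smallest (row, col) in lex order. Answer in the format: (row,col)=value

Step 1: ant0:(0,0)->E->(0,1) | ant1:(3,0)->N->(2,0)
  grid max=2 at (4,2)
Step 2: ant0:(0,1)->E->(0,2) | ant1:(2,0)->N->(1,0)
  grid max=1 at (0,2)
Step 3: ant0:(0,2)->E->(0,3) | ant1:(1,0)->N->(0,0)
  grid max=1 at (0,0)
Step 4: ant0:(0,3)->S->(1,3) | ant1:(0,0)->E->(0,1)
  grid max=1 at (0,1)
Final grid:
  0 1 0 0
  0 0 0 1
  0 0 0 0
  0 0 0 0
  0 0 0 0
Max pheromone 1 at (0,1)

Answer: (0,1)=1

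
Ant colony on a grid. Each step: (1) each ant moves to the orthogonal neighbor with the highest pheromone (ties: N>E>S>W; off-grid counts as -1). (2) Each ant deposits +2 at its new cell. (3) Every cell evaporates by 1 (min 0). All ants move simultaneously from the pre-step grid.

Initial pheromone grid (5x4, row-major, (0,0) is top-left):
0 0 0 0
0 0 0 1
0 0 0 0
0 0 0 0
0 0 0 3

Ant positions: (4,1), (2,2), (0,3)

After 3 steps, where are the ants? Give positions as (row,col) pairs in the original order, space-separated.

Step 1: ant0:(4,1)->N->(3,1) | ant1:(2,2)->N->(1,2) | ant2:(0,3)->S->(1,3)
  grid max=2 at (1,3)
Step 2: ant0:(3,1)->N->(2,1) | ant1:(1,2)->E->(1,3) | ant2:(1,3)->W->(1,2)
  grid max=3 at (1,3)
Step 3: ant0:(2,1)->N->(1,1) | ant1:(1,3)->W->(1,2) | ant2:(1,2)->E->(1,3)
  grid max=4 at (1,3)

(1,1) (1,2) (1,3)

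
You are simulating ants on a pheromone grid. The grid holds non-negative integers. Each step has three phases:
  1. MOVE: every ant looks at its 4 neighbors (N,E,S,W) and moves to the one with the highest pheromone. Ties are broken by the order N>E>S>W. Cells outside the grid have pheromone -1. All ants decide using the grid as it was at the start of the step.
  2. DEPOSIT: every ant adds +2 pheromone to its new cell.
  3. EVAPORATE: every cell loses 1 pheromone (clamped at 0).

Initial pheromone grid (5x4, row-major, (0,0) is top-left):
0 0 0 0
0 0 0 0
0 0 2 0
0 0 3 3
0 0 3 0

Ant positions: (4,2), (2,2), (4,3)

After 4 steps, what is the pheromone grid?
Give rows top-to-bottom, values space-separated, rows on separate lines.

After step 1: ants at (3,2),(3,2),(3,3)
  0 0 0 0
  0 0 0 0
  0 0 1 0
  0 0 6 4
  0 0 2 0
After step 2: ants at (3,3),(3,3),(3,2)
  0 0 0 0
  0 0 0 0
  0 0 0 0
  0 0 7 7
  0 0 1 0
After step 3: ants at (3,2),(3,2),(3,3)
  0 0 0 0
  0 0 0 0
  0 0 0 0
  0 0 10 8
  0 0 0 0
After step 4: ants at (3,3),(3,3),(3,2)
  0 0 0 0
  0 0 0 0
  0 0 0 0
  0 0 11 11
  0 0 0 0

0 0 0 0
0 0 0 0
0 0 0 0
0 0 11 11
0 0 0 0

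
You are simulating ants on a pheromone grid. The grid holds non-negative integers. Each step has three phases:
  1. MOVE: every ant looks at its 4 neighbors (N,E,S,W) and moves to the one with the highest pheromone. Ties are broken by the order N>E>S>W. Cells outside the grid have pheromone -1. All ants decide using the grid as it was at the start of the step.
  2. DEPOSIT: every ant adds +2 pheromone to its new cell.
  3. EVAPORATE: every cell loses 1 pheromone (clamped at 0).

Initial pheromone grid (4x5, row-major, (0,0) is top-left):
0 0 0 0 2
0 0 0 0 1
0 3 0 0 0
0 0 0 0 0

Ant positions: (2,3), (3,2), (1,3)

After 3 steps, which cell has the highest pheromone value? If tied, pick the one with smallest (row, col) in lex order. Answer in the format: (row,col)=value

Step 1: ant0:(2,3)->N->(1,3) | ant1:(3,2)->N->(2,2) | ant2:(1,3)->E->(1,4)
  grid max=2 at (1,4)
Step 2: ant0:(1,3)->E->(1,4) | ant1:(2,2)->W->(2,1) | ant2:(1,4)->N->(0,4)
  grid max=3 at (1,4)
Step 3: ant0:(1,4)->N->(0,4) | ant1:(2,1)->N->(1,1) | ant2:(0,4)->S->(1,4)
  grid max=4 at (1,4)
Final grid:
  0 0 0 0 3
  0 1 0 0 4
  0 2 0 0 0
  0 0 0 0 0
Max pheromone 4 at (1,4)

Answer: (1,4)=4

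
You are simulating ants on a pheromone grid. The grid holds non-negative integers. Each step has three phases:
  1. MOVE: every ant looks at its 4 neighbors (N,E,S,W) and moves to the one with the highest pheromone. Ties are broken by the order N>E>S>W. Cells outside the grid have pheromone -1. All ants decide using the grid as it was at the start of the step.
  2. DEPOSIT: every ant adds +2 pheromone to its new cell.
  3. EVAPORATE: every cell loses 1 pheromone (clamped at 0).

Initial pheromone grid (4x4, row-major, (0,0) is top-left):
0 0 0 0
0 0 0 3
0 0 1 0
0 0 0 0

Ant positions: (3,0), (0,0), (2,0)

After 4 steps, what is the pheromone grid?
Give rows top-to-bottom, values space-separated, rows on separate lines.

After step 1: ants at (2,0),(0,1),(1,0)
  0 1 0 0
  1 0 0 2
  1 0 0 0
  0 0 0 0
After step 2: ants at (1,0),(0,2),(2,0)
  0 0 1 0
  2 0 0 1
  2 0 0 0
  0 0 0 0
After step 3: ants at (2,0),(0,3),(1,0)
  0 0 0 1
  3 0 0 0
  3 0 0 0
  0 0 0 0
After step 4: ants at (1,0),(1,3),(2,0)
  0 0 0 0
  4 0 0 1
  4 0 0 0
  0 0 0 0

0 0 0 0
4 0 0 1
4 0 0 0
0 0 0 0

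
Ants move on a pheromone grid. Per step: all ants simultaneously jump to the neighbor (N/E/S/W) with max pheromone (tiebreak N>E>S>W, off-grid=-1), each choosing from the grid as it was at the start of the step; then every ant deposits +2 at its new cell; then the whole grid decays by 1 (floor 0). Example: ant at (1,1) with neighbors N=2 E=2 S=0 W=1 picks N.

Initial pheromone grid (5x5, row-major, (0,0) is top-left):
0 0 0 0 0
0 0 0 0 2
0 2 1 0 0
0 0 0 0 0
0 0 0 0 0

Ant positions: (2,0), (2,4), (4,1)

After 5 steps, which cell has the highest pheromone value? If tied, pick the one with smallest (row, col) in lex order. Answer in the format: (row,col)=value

Answer: (2,1)=7

Derivation:
Step 1: ant0:(2,0)->E->(2,1) | ant1:(2,4)->N->(1,4) | ant2:(4,1)->N->(3,1)
  grid max=3 at (1,4)
Step 2: ant0:(2,1)->S->(3,1) | ant1:(1,4)->N->(0,4) | ant2:(3,1)->N->(2,1)
  grid max=4 at (2,1)
Step 3: ant0:(3,1)->N->(2,1) | ant1:(0,4)->S->(1,4) | ant2:(2,1)->S->(3,1)
  grid max=5 at (2,1)
Step 4: ant0:(2,1)->S->(3,1) | ant1:(1,4)->N->(0,4) | ant2:(3,1)->N->(2,1)
  grid max=6 at (2,1)
Step 5: ant0:(3,1)->N->(2,1) | ant1:(0,4)->S->(1,4) | ant2:(2,1)->S->(3,1)
  grid max=7 at (2,1)
Final grid:
  0 0 0 0 0
  0 0 0 0 3
  0 7 0 0 0
  0 5 0 0 0
  0 0 0 0 0
Max pheromone 7 at (2,1)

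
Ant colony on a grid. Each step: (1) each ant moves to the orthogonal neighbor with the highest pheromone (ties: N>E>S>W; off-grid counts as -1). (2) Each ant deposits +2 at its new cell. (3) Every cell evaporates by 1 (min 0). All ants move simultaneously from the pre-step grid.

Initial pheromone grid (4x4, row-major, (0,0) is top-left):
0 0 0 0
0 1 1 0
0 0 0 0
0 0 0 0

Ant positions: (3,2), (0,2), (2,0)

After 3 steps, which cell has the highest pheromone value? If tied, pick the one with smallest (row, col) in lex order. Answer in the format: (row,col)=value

Answer: (1,2)=4

Derivation:
Step 1: ant0:(3,2)->N->(2,2) | ant1:(0,2)->S->(1,2) | ant2:(2,0)->N->(1,0)
  grid max=2 at (1,2)
Step 2: ant0:(2,2)->N->(1,2) | ant1:(1,2)->S->(2,2) | ant2:(1,0)->N->(0,0)
  grid max=3 at (1,2)
Step 3: ant0:(1,2)->S->(2,2) | ant1:(2,2)->N->(1,2) | ant2:(0,0)->E->(0,1)
  grid max=4 at (1,2)
Final grid:
  0 1 0 0
  0 0 4 0
  0 0 3 0
  0 0 0 0
Max pheromone 4 at (1,2)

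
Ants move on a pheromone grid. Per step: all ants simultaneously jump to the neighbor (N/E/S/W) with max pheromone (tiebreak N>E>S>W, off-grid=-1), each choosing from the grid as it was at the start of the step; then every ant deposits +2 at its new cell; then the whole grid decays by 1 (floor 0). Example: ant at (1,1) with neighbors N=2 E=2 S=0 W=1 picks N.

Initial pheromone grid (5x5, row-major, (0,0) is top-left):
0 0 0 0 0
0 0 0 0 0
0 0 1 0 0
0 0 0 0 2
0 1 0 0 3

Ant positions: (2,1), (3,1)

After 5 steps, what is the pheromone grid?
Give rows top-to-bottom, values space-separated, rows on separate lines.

After step 1: ants at (2,2),(4,1)
  0 0 0 0 0
  0 0 0 0 0
  0 0 2 0 0
  0 0 0 0 1
  0 2 0 0 2
After step 2: ants at (1,2),(3,1)
  0 0 0 0 0
  0 0 1 0 0
  0 0 1 0 0
  0 1 0 0 0
  0 1 0 0 1
After step 3: ants at (2,2),(4,1)
  0 0 0 0 0
  0 0 0 0 0
  0 0 2 0 0
  0 0 0 0 0
  0 2 0 0 0
After step 4: ants at (1,2),(3,1)
  0 0 0 0 0
  0 0 1 0 0
  0 0 1 0 0
  0 1 0 0 0
  0 1 0 0 0
After step 5: ants at (2,2),(4,1)
  0 0 0 0 0
  0 0 0 0 0
  0 0 2 0 0
  0 0 0 0 0
  0 2 0 0 0

0 0 0 0 0
0 0 0 0 0
0 0 2 0 0
0 0 0 0 0
0 2 0 0 0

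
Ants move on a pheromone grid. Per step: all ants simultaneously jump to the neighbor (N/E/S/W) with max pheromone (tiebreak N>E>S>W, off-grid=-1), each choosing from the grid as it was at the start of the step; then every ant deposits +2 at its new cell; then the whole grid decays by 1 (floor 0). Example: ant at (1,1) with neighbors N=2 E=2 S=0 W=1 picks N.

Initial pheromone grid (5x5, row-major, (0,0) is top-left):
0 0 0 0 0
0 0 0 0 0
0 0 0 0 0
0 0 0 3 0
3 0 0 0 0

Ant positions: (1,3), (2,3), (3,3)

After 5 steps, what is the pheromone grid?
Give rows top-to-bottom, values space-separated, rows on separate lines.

After step 1: ants at (0,3),(3,3),(2,3)
  0 0 0 1 0
  0 0 0 0 0
  0 0 0 1 0
  0 0 0 4 0
  2 0 0 0 0
After step 2: ants at (0,4),(2,3),(3,3)
  0 0 0 0 1
  0 0 0 0 0
  0 0 0 2 0
  0 0 0 5 0
  1 0 0 0 0
After step 3: ants at (1,4),(3,3),(2,3)
  0 0 0 0 0
  0 0 0 0 1
  0 0 0 3 0
  0 0 0 6 0
  0 0 0 0 0
After step 4: ants at (0,4),(2,3),(3,3)
  0 0 0 0 1
  0 0 0 0 0
  0 0 0 4 0
  0 0 0 7 0
  0 0 0 0 0
After step 5: ants at (1,4),(3,3),(2,3)
  0 0 0 0 0
  0 0 0 0 1
  0 0 0 5 0
  0 0 0 8 0
  0 0 0 0 0

0 0 0 0 0
0 0 0 0 1
0 0 0 5 0
0 0 0 8 0
0 0 0 0 0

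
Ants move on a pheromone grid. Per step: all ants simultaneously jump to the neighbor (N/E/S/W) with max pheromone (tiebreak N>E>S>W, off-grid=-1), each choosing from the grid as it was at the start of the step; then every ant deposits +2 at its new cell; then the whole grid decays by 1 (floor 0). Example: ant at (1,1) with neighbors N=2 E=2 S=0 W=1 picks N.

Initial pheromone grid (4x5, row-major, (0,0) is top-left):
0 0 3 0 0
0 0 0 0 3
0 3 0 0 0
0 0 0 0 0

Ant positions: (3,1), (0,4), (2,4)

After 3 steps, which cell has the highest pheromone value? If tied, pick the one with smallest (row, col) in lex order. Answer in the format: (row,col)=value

Step 1: ant0:(3,1)->N->(2,1) | ant1:(0,4)->S->(1,4) | ant2:(2,4)->N->(1,4)
  grid max=6 at (1,4)
Step 2: ant0:(2,1)->N->(1,1) | ant1:(1,4)->N->(0,4) | ant2:(1,4)->N->(0,4)
  grid max=5 at (1,4)
Step 3: ant0:(1,1)->S->(2,1) | ant1:(0,4)->S->(1,4) | ant2:(0,4)->S->(1,4)
  grid max=8 at (1,4)
Final grid:
  0 0 0 0 2
  0 0 0 0 8
  0 4 0 0 0
  0 0 0 0 0
Max pheromone 8 at (1,4)

Answer: (1,4)=8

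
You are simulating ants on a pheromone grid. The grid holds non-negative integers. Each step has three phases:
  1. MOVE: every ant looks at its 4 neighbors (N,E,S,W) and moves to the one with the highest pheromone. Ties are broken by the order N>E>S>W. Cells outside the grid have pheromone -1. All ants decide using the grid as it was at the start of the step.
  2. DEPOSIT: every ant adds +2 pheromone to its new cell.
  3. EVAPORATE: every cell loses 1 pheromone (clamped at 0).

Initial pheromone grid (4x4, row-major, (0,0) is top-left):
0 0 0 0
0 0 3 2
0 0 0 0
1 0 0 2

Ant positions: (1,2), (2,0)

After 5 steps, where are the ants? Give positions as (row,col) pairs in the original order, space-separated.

Step 1: ant0:(1,2)->E->(1,3) | ant1:(2,0)->S->(3,0)
  grid max=3 at (1,3)
Step 2: ant0:(1,3)->W->(1,2) | ant1:(3,0)->N->(2,0)
  grid max=3 at (1,2)
Step 3: ant0:(1,2)->E->(1,3) | ant1:(2,0)->S->(3,0)
  grid max=3 at (1,3)
Step 4: ant0:(1,3)->W->(1,2) | ant1:(3,0)->N->(2,0)
  grid max=3 at (1,2)
Step 5: ant0:(1,2)->E->(1,3) | ant1:(2,0)->S->(3,0)
  grid max=3 at (1,3)

(1,3) (3,0)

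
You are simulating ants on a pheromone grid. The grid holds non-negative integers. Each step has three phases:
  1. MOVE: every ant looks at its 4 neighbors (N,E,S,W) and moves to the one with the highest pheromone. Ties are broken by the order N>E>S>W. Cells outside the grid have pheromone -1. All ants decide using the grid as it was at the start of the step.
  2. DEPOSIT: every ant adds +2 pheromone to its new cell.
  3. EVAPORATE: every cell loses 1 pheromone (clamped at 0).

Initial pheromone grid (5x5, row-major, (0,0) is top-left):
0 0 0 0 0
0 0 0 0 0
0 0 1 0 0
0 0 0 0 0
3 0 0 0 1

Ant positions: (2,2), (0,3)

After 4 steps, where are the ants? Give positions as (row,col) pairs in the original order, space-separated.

Step 1: ant0:(2,2)->N->(1,2) | ant1:(0,3)->E->(0,4)
  grid max=2 at (4,0)
Step 2: ant0:(1,2)->N->(0,2) | ant1:(0,4)->S->(1,4)
  grid max=1 at (0,2)
Step 3: ant0:(0,2)->E->(0,3) | ant1:(1,4)->N->(0,4)
  grid max=1 at (0,3)
Step 4: ant0:(0,3)->E->(0,4) | ant1:(0,4)->W->(0,3)
  grid max=2 at (0,3)

(0,4) (0,3)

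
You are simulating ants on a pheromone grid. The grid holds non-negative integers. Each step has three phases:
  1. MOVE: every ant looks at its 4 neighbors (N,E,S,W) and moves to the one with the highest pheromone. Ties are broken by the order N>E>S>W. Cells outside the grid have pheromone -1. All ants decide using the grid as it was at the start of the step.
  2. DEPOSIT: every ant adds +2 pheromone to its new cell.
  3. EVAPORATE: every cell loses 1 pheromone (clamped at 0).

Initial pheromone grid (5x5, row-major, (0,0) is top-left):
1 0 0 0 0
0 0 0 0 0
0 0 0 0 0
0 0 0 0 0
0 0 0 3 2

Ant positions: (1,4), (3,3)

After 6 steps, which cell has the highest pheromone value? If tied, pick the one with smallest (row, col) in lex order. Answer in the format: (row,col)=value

Step 1: ant0:(1,4)->N->(0,4) | ant1:(3,3)->S->(4,3)
  grid max=4 at (4,3)
Step 2: ant0:(0,4)->S->(1,4) | ant1:(4,3)->E->(4,4)
  grid max=3 at (4,3)
Step 3: ant0:(1,4)->N->(0,4) | ant1:(4,4)->W->(4,3)
  grid max=4 at (4,3)
Step 4: ant0:(0,4)->S->(1,4) | ant1:(4,3)->E->(4,4)
  grid max=3 at (4,3)
Step 5: ant0:(1,4)->N->(0,4) | ant1:(4,4)->W->(4,3)
  grid max=4 at (4,3)
Step 6: ant0:(0,4)->S->(1,4) | ant1:(4,3)->E->(4,4)
  grid max=3 at (4,3)
Final grid:
  0 0 0 0 0
  0 0 0 0 1
  0 0 0 0 0
  0 0 0 0 0
  0 0 0 3 2
Max pheromone 3 at (4,3)

Answer: (4,3)=3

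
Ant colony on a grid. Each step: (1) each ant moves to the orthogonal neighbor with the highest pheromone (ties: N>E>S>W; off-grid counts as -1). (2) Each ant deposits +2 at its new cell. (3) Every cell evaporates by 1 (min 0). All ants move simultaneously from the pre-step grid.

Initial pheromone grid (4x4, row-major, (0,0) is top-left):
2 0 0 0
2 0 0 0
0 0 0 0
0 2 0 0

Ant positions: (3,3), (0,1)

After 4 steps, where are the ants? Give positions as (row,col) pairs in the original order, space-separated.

Step 1: ant0:(3,3)->N->(2,3) | ant1:(0,1)->W->(0,0)
  grid max=3 at (0,0)
Step 2: ant0:(2,3)->N->(1,3) | ant1:(0,0)->S->(1,0)
  grid max=2 at (0,0)
Step 3: ant0:(1,3)->N->(0,3) | ant1:(1,0)->N->(0,0)
  grid max=3 at (0,0)
Step 4: ant0:(0,3)->S->(1,3) | ant1:(0,0)->S->(1,0)
  grid max=2 at (0,0)

(1,3) (1,0)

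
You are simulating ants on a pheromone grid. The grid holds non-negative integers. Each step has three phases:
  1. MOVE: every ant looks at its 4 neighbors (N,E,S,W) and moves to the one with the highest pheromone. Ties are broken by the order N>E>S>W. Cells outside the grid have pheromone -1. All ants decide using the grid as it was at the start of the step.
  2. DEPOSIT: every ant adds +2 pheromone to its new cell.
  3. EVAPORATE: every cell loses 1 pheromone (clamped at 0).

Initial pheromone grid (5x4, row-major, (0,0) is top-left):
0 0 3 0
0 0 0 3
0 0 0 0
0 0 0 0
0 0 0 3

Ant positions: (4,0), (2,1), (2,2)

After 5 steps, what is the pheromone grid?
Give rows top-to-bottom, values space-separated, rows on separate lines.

After step 1: ants at (3,0),(1,1),(1,2)
  0 0 2 0
  0 1 1 2
  0 0 0 0
  1 0 0 0
  0 0 0 2
After step 2: ants at (2,0),(1,2),(0,2)
  0 0 3 0
  0 0 2 1
  1 0 0 0
  0 0 0 0
  0 0 0 1
After step 3: ants at (1,0),(0,2),(1,2)
  0 0 4 0
  1 0 3 0
  0 0 0 0
  0 0 0 0
  0 0 0 0
After step 4: ants at (0,0),(1,2),(0,2)
  1 0 5 0
  0 0 4 0
  0 0 0 0
  0 0 0 0
  0 0 0 0
After step 5: ants at (0,1),(0,2),(1,2)
  0 1 6 0
  0 0 5 0
  0 0 0 0
  0 0 0 0
  0 0 0 0

0 1 6 0
0 0 5 0
0 0 0 0
0 0 0 0
0 0 0 0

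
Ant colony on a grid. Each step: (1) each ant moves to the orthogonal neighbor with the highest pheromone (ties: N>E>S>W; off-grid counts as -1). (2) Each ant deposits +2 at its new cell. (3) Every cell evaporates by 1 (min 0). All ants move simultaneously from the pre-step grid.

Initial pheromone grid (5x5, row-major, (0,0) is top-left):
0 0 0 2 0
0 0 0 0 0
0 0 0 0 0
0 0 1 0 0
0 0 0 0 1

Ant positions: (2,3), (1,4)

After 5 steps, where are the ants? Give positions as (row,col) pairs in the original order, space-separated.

Step 1: ant0:(2,3)->N->(1,3) | ant1:(1,4)->N->(0,4)
  grid max=1 at (0,3)
Step 2: ant0:(1,3)->N->(0,3) | ant1:(0,4)->W->(0,3)
  grid max=4 at (0,3)
Step 3: ant0:(0,3)->E->(0,4) | ant1:(0,3)->E->(0,4)
  grid max=3 at (0,3)
Step 4: ant0:(0,4)->W->(0,3) | ant1:(0,4)->W->(0,3)
  grid max=6 at (0,3)
Step 5: ant0:(0,3)->E->(0,4) | ant1:(0,3)->E->(0,4)
  grid max=5 at (0,3)

(0,4) (0,4)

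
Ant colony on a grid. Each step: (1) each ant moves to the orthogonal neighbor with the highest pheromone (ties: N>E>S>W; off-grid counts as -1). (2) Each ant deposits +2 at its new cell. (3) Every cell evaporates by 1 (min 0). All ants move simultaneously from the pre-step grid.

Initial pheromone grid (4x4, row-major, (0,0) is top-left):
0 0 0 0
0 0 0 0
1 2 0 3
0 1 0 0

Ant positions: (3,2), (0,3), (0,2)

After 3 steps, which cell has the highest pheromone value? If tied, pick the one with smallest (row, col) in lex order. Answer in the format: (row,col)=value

Answer: (2,3)=4

Derivation:
Step 1: ant0:(3,2)->W->(3,1) | ant1:(0,3)->S->(1,3) | ant2:(0,2)->E->(0,3)
  grid max=2 at (2,3)
Step 2: ant0:(3,1)->N->(2,1) | ant1:(1,3)->S->(2,3) | ant2:(0,3)->S->(1,3)
  grid max=3 at (2,3)
Step 3: ant0:(2,1)->S->(3,1) | ant1:(2,3)->N->(1,3) | ant2:(1,3)->S->(2,3)
  grid max=4 at (2,3)
Final grid:
  0 0 0 0
  0 0 0 3
  0 1 0 4
  0 2 0 0
Max pheromone 4 at (2,3)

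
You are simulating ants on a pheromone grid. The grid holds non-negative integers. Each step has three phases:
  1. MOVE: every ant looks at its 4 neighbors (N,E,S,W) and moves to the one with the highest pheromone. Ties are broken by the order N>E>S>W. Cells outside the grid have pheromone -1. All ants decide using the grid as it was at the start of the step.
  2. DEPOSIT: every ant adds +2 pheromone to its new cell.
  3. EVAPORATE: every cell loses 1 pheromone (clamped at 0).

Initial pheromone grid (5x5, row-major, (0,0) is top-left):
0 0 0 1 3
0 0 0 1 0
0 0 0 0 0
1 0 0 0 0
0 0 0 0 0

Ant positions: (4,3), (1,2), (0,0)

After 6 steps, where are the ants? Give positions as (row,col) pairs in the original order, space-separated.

Step 1: ant0:(4,3)->N->(3,3) | ant1:(1,2)->E->(1,3) | ant2:(0,0)->E->(0,1)
  grid max=2 at (0,4)
Step 2: ant0:(3,3)->N->(2,3) | ant1:(1,3)->N->(0,3) | ant2:(0,1)->E->(0,2)
  grid max=1 at (0,2)
Step 3: ant0:(2,3)->N->(1,3) | ant1:(0,3)->E->(0,4) | ant2:(0,2)->E->(0,3)
  grid max=2 at (0,3)
Step 4: ant0:(1,3)->N->(0,3) | ant1:(0,4)->W->(0,3) | ant2:(0,3)->E->(0,4)
  grid max=5 at (0,3)
Step 5: ant0:(0,3)->E->(0,4) | ant1:(0,3)->E->(0,4) | ant2:(0,4)->W->(0,3)
  grid max=6 at (0,3)
Step 6: ant0:(0,4)->W->(0,3) | ant1:(0,4)->W->(0,3) | ant2:(0,3)->E->(0,4)
  grid max=9 at (0,3)

(0,3) (0,3) (0,4)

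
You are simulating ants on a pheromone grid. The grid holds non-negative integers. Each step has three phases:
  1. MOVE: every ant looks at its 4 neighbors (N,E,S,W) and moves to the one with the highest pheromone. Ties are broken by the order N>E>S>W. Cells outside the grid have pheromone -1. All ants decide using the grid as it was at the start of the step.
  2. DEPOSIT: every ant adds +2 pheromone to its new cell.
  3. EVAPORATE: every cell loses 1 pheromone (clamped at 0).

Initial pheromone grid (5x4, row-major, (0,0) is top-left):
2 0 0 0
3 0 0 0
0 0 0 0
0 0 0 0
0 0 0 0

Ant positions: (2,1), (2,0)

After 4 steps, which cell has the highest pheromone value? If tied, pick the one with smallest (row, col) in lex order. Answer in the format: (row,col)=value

Answer: (1,0)=7

Derivation:
Step 1: ant0:(2,1)->N->(1,1) | ant1:(2,0)->N->(1,0)
  grid max=4 at (1,0)
Step 2: ant0:(1,1)->W->(1,0) | ant1:(1,0)->N->(0,0)
  grid max=5 at (1,0)
Step 3: ant0:(1,0)->N->(0,0) | ant1:(0,0)->S->(1,0)
  grid max=6 at (1,0)
Step 4: ant0:(0,0)->S->(1,0) | ant1:(1,0)->N->(0,0)
  grid max=7 at (1,0)
Final grid:
  4 0 0 0
  7 0 0 0
  0 0 0 0
  0 0 0 0
  0 0 0 0
Max pheromone 7 at (1,0)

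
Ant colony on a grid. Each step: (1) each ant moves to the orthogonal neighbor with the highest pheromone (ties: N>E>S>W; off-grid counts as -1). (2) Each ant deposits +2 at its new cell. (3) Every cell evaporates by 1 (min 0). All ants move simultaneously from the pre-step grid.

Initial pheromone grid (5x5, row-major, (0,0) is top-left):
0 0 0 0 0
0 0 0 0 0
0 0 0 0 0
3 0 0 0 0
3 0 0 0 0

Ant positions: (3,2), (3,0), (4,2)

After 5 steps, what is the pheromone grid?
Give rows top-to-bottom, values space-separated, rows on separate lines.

After step 1: ants at (2,2),(4,0),(3,2)
  0 0 0 0 0
  0 0 0 0 0
  0 0 1 0 0
  2 0 1 0 0
  4 0 0 0 0
After step 2: ants at (3,2),(3,0),(2,2)
  0 0 0 0 0
  0 0 0 0 0
  0 0 2 0 0
  3 0 2 0 0
  3 0 0 0 0
After step 3: ants at (2,2),(4,0),(3,2)
  0 0 0 0 0
  0 0 0 0 0
  0 0 3 0 0
  2 0 3 0 0
  4 0 0 0 0
After step 4: ants at (3,2),(3,0),(2,2)
  0 0 0 0 0
  0 0 0 0 0
  0 0 4 0 0
  3 0 4 0 0
  3 0 0 0 0
After step 5: ants at (2,2),(4,0),(3,2)
  0 0 0 0 0
  0 0 0 0 0
  0 0 5 0 0
  2 0 5 0 0
  4 0 0 0 0

0 0 0 0 0
0 0 0 0 0
0 0 5 0 0
2 0 5 0 0
4 0 0 0 0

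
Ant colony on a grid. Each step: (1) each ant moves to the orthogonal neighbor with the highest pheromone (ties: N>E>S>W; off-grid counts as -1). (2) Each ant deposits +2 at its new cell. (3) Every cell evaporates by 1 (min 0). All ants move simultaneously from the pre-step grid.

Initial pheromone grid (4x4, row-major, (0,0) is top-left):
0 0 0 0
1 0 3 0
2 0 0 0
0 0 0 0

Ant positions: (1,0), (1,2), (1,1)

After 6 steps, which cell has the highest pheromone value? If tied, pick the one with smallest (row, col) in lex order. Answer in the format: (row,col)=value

Answer: (1,2)=9

Derivation:
Step 1: ant0:(1,0)->S->(2,0) | ant1:(1,2)->N->(0,2) | ant2:(1,1)->E->(1,2)
  grid max=4 at (1,2)
Step 2: ant0:(2,0)->N->(1,0) | ant1:(0,2)->S->(1,2) | ant2:(1,2)->N->(0,2)
  grid max=5 at (1,2)
Step 3: ant0:(1,0)->S->(2,0) | ant1:(1,2)->N->(0,2) | ant2:(0,2)->S->(1,2)
  grid max=6 at (1,2)
Step 4: ant0:(2,0)->N->(1,0) | ant1:(0,2)->S->(1,2) | ant2:(1,2)->N->(0,2)
  grid max=7 at (1,2)
Step 5: ant0:(1,0)->S->(2,0) | ant1:(1,2)->N->(0,2) | ant2:(0,2)->S->(1,2)
  grid max=8 at (1,2)
Step 6: ant0:(2,0)->N->(1,0) | ant1:(0,2)->S->(1,2) | ant2:(1,2)->N->(0,2)
  grid max=9 at (1,2)
Final grid:
  0 0 6 0
  1 0 9 0
  2 0 0 0
  0 0 0 0
Max pheromone 9 at (1,2)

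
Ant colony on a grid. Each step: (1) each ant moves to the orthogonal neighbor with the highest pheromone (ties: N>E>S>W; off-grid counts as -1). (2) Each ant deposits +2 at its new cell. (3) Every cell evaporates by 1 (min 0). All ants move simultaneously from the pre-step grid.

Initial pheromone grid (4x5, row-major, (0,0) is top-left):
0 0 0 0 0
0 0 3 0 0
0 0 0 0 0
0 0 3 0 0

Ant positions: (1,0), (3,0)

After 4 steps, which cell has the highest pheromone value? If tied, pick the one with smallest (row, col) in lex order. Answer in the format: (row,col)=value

Step 1: ant0:(1,0)->N->(0,0) | ant1:(3,0)->N->(2,0)
  grid max=2 at (1,2)
Step 2: ant0:(0,0)->E->(0,1) | ant1:(2,0)->N->(1,0)
  grid max=1 at (0,1)
Step 3: ant0:(0,1)->E->(0,2) | ant1:(1,0)->N->(0,0)
  grid max=1 at (0,0)
Step 4: ant0:(0,2)->E->(0,3) | ant1:(0,0)->E->(0,1)
  grid max=1 at (0,1)
Final grid:
  0 1 0 1 0
  0 0 0 0 0
  0 0 0 0 0
  0 0 0 0 0
Max pheromone 1 at (0,1)

Answer: (0,1)=1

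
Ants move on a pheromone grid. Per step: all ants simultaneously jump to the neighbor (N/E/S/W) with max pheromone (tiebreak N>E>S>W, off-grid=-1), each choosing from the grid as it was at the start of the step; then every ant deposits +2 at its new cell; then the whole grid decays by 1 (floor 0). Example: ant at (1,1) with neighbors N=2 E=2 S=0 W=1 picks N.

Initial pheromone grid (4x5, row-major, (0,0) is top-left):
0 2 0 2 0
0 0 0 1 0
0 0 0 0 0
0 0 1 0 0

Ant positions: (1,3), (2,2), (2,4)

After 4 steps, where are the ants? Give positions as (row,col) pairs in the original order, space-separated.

Step 1: ant0:(1,3)->N->(0,3) | ant1:(2,2)->S->(3,2) | ant2:(2,4)->N->(1,4)
  grid max=3 at (0,3)
Step 2: ant0:(0,3)->E->(0,4) | ant1:(3,2)->N->(2,2) | ant2:(1,4)->N->(0,4)
  grid max=3 at (0,4)
Step 3: ant0:(0,4)->W->(0,3) | ant1:(2,2)->S->(3,2) | ant2:(0,4)->W->(0,3)
  grid max=5 at (0,3)
Step 4: ant0:(0,3)->E->(0,4) | ant1:(3,2)->N->(2,2) | ant2:(0,3)->E->(0,4)
  grid max=5 at (0,4)

(0,4) (2,2) (0,4)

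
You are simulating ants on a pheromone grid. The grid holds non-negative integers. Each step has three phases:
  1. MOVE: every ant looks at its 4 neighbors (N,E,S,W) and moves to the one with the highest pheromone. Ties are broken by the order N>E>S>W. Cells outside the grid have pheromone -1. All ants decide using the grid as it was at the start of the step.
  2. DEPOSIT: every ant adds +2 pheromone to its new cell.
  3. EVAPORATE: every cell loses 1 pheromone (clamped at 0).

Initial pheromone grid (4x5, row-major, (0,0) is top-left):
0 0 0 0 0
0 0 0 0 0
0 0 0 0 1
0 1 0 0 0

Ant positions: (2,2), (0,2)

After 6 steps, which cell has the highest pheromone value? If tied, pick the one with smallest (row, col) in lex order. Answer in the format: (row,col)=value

Answer: (0,4)=5

Derivation:
Step 1: ant0:(2,2)->N->(1,2) | ant1:(0,2)->E->(0,3)
  grid max=1 at (0,3)
Step 2: ant0:(1,2)->N->(0,2) | ant1:(0,3)->E->(0,4)
  grid max=1 at (0,2)
Step 3: ant0:(0,2)->E->(0,3) | ant1:(0,4)->S->(1,4)
  grid max=1 at (0,3)
Step 4: ant0:(0,3)->E->(0,4) | ant1:(1,4)->N->(0,4)
  grid max=3 at (0,4)
Step 5: ant0:(0,4)->S->(1,4) | ant1:(0,4)->S->(1,4)
  grid max=3 at (1,4)
Step 6: ant0:(1,4)->N->(0,4) | ant1:(1,4)->N->(0,4)
  grid max=5 at (0,4)
Final grid:
  0 0 0 0 5
  0 0 0 0 2
  0 0 0 0 0
  0 0 0 0 0
Max pheromone 5 at (0,4)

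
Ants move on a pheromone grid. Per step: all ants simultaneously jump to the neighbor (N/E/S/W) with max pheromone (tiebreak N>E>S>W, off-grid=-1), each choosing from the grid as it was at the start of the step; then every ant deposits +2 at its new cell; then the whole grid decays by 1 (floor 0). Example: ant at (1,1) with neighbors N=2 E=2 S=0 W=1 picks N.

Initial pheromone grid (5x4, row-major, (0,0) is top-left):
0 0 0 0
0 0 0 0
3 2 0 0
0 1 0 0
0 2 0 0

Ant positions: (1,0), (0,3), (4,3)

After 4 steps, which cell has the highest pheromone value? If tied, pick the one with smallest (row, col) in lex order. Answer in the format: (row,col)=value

Step 1: ant0:(1,0)->S->(2,0) | ant1:(0,3)->S->(1,3) | ant2:(4,3)->N->(3,3)
  grid max=4 at (2,0)
Step 2: ant0:(2,0)->E->(2,1) | ant1:(1,3)->N->(0,3) | ant2:(3,3)->N->(2,3)
  grid max=3 at (2,0)
Step 3: ant0:(2,1)->W->(2,0) | ant1:(0,3)->S->(1,3) | ant2:(2,3)->N->(1,3)
  grid max=4 at (2,0)
Step 4: ant0:(2,0)->E->(2,1) | ant1:(1,3)->N->(0,3) | ant2:(1,3)->N->(0,3)
  grid max=3 at (0,3)
Final grid:
  0 0 0 3
  0 0 0 2
  3 2 0 0
  0 0 0 0
  0 0 0 0
Max pheromone 3 at (0,3)

Answer: (0,3)=3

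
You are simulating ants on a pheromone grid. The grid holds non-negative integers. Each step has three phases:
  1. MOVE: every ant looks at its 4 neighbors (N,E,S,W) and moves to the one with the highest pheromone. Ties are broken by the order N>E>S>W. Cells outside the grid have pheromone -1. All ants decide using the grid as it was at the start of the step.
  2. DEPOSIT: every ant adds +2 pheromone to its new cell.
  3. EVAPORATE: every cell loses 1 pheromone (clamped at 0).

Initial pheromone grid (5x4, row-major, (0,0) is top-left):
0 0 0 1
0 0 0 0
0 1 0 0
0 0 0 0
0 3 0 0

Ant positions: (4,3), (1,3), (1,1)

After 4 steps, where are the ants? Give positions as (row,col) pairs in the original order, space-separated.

Step 1: ant0:(4,3)->N->(3,3) | ant1:(1,3)->N->(0,3) | ant2:(1,1)->S->(2,1)
  grid max=2 at (0,3)
Step 2: ant0:(3,3)->N->(2,3) | ant1:(0,3)->S->(1,3) | ant2:(2,1)->N->(1,1)
  grid max=1 at (0,3)
Step 3: ant0:(2,3)->N->(1,3) | ant1:(1,3)->N->(0,3) | ant2:(1,1)->S->(2,1)
  grid max=2 at (0,3)
Step 4: ant0:(1,3)->N->(0,3) | ant1:(0,3)->S->(1,3) | ant2:(2,1)->N->(1,1)
  grid max=3 at (0,3)

(0,3) (1,3) (1,1)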